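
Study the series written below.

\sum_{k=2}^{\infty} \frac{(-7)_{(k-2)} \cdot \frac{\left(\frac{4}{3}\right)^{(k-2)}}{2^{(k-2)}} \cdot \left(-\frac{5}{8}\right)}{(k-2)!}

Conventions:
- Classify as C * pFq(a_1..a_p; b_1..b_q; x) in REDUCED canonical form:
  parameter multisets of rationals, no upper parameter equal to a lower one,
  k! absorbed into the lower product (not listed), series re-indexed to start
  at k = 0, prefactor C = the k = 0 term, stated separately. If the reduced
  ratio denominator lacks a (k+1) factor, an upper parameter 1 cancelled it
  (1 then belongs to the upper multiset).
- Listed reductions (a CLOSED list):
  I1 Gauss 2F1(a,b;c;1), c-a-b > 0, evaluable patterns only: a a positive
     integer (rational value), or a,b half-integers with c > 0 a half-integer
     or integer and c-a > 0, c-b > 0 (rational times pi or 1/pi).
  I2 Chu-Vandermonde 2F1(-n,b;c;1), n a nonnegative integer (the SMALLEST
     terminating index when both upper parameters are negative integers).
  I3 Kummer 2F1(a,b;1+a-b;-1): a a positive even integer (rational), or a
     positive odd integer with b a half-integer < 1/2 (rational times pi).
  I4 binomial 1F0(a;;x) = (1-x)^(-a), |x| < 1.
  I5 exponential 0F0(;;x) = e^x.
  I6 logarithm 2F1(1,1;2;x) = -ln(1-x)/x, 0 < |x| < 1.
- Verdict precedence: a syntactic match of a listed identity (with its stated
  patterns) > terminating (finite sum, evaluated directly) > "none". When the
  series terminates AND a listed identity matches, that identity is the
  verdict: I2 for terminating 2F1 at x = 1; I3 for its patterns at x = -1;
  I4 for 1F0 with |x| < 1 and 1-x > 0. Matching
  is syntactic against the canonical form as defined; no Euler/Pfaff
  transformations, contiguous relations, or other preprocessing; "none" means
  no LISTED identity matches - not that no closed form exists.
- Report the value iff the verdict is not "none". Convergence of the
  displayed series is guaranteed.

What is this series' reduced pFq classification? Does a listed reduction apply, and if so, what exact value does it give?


Canonical form: C = -\frac{5}{8} times 1F0 with upper {-7}, lower {-}, x = \frac{2}{3}. Verdict (x = \frac{2}{3}): binomial (I4) applies (the 1F0 binomial series: exponent 7, x = \frac{2}{3}). Its exact value is -\frac{5}{17496}.

Key observation: t_0 being -\frac{5}{8}, the two k-th powers (prefactor -5/8) combine into one argument.
Consecutive-term ratio: r(k) = \frac{2}{3} * (k-7) / [(k+1)] - rational in k, leading ratio \frac{2}{3}; with t_0 = -\frac{5}{8}, classification follows.


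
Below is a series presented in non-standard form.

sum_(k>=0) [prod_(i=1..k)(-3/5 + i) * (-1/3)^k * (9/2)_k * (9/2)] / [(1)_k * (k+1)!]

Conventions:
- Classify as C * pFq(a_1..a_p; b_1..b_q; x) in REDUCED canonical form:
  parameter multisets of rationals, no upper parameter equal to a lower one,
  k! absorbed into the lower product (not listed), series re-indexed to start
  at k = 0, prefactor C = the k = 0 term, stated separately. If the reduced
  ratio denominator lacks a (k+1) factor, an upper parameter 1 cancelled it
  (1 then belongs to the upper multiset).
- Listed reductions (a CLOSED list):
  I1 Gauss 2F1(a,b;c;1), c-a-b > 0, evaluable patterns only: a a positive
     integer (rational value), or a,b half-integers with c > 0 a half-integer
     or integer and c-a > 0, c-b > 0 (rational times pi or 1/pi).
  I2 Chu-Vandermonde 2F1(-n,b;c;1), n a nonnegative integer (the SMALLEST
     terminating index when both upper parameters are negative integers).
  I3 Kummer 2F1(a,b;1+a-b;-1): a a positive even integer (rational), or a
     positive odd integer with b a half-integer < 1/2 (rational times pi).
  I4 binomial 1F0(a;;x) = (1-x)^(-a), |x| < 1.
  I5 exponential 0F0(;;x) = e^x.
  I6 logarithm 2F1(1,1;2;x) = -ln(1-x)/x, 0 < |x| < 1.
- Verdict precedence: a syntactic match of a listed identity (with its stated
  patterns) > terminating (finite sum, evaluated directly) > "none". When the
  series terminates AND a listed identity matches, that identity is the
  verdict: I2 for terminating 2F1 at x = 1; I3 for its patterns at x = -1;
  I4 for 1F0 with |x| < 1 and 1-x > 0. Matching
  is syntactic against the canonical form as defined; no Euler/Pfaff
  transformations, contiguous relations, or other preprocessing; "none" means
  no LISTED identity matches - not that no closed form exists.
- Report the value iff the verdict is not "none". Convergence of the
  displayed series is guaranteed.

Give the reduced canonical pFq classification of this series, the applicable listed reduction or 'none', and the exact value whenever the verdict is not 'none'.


Structural cue: t_0 being 9/2, the running product (C = 9/2) telescopes to a rising factorial.
Step ratio: r(k) = (-1/3) * (k+2/5) (k+9/2) / [(k+2) (k+1)] - rational; roots negated = parameters, x = (-1/3), C = 9/2.

x = -1/3 here; the reduced form reads 2F1, upper {2/5, 9/2}, lower {2}, C = 9/2. Verdict: none here - no I1-I6 shape fits x = -1/3 with lower {2}.


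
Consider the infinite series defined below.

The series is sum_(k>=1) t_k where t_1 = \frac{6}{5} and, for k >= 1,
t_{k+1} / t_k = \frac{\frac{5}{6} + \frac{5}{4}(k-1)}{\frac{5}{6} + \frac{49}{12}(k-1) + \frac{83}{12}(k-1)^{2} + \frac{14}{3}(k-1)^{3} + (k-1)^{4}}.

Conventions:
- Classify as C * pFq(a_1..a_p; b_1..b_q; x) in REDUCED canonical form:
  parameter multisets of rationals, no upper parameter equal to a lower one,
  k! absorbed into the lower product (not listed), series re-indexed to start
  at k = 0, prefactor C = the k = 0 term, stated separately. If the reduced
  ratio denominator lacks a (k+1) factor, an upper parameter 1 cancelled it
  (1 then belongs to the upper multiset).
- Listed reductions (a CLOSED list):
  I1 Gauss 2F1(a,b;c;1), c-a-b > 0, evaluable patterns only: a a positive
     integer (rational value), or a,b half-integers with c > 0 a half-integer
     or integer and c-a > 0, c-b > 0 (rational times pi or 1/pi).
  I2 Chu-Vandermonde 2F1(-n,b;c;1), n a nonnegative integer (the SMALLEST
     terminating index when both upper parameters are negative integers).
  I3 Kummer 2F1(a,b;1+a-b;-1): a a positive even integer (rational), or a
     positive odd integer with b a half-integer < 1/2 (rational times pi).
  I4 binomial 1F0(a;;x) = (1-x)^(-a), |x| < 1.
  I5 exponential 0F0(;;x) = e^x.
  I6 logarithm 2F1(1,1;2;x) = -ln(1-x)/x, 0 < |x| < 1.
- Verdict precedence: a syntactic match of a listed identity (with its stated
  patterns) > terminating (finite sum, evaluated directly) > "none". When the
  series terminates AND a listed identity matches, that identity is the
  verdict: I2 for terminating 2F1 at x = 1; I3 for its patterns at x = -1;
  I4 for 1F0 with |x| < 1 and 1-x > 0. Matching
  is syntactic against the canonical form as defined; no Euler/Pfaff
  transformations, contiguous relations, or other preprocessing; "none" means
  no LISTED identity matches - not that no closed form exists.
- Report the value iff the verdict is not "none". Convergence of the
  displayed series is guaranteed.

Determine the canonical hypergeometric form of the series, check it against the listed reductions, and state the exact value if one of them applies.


This is \frac{6}{5} * 0F2(-; \frac{1}{2}, \frac{5}{2}; \frac{5}{4}) in reduced canonical form. Verdict: none here - no I1-I6 shape fits x = \frac{5}{4} with lower {\frac{1}{2}, \frac{5}{2}}.

Key step: x = \frac{5}{4} and cancel k + 2/3 from the displayed ratio first; then prefactor 6/5.
Step ratio: r(k) = \frac{5}{4} * 1 / [(k+\frac{1}{2}) (k+\frac{5}{2}) (k+1)] ; factor over Q: parameters, x = \frac{5}{4}, and C = \frac{6}{5}.


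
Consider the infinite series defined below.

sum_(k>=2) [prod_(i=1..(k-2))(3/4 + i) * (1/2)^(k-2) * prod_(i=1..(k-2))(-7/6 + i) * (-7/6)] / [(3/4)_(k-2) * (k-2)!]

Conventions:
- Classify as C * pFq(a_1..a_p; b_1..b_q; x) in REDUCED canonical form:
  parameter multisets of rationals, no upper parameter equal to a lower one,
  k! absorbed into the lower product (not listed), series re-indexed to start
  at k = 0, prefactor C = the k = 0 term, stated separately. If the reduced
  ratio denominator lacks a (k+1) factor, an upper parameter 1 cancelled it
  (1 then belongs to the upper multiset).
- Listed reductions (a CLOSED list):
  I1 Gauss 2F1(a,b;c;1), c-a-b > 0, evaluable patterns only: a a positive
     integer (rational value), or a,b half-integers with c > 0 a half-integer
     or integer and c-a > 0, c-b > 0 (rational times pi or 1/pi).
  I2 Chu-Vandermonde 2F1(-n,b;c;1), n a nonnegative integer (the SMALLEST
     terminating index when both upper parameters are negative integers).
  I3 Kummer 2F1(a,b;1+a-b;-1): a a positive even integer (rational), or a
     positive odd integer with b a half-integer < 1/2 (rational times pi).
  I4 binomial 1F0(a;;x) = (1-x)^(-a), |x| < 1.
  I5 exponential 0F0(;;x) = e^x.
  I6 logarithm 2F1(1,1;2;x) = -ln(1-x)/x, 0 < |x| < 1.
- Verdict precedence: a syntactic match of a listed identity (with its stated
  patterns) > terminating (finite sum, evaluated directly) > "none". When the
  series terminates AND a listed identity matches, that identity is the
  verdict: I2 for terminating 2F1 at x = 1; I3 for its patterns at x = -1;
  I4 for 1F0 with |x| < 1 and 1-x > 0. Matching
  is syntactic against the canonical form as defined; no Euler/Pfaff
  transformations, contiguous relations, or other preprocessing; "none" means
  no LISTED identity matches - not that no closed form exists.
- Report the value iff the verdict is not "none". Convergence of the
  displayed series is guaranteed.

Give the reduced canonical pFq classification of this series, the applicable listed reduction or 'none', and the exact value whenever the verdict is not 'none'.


With C = -7/6: the canonical form is 2F1(-1/6, 7/4; 3/4; 1/2). Verdict: none - this 2F1 at x = 1/2 matches no listed pattern, and upper {-1/6, 7/4} holds no stopper.

The tell: x = (1/2) and the running product (C = -7/6, x = 1/2) telescopes to a rising factorial.
Consecutive-term ratio: r(k) = (1/2) * (k-1/6) (k+7/4) / [(k+3/4) (k+1)] ; factor over Q: parameters, x = (1/2), and C = -7/6.


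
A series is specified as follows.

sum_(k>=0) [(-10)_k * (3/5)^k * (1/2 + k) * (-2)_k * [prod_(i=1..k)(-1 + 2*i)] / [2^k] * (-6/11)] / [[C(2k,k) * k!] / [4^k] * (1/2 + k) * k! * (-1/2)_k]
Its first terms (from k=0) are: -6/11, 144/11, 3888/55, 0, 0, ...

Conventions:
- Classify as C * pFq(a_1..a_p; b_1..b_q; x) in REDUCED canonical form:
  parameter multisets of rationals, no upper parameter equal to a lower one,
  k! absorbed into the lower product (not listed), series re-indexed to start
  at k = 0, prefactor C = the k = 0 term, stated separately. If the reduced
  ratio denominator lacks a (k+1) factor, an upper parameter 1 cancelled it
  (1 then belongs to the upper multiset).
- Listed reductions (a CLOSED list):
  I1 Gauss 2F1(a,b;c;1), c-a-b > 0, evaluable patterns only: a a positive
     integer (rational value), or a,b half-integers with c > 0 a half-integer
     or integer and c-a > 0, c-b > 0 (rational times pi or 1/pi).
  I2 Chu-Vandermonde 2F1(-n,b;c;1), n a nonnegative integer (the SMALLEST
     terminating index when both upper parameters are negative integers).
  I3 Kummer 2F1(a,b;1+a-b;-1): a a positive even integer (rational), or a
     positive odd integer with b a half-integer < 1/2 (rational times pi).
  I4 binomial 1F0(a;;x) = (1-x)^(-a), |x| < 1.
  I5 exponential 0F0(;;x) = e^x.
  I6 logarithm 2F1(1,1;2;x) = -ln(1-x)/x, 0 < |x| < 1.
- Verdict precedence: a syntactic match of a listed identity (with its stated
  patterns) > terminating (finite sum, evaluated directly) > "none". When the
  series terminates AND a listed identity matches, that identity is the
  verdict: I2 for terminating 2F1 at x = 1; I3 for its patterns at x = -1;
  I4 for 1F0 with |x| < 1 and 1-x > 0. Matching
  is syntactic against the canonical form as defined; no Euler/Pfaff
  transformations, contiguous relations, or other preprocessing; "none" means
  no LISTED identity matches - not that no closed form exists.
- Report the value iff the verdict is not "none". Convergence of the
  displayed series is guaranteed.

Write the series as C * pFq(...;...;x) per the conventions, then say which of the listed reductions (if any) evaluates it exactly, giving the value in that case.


Prefactor -6/11, argument 3/5: 2F1 with upper {-10, -2} over lower {-1/2}. Verdict: terminating - the sum ends at index 2 because -2 is a negative integer; exact evaluation follows. Value: 4578/55.

First insight: with t_0 = -6/11, the parameter 1/2 appears in both the upper and lower lists and cancels (alongside the other common factor).
Step ratio: r(k) = (3/5) * (k-10) (k-2) / [(k-1/2) (k+1)] ; factor over Q: parameters, x = (3/5), and C = -6/11.


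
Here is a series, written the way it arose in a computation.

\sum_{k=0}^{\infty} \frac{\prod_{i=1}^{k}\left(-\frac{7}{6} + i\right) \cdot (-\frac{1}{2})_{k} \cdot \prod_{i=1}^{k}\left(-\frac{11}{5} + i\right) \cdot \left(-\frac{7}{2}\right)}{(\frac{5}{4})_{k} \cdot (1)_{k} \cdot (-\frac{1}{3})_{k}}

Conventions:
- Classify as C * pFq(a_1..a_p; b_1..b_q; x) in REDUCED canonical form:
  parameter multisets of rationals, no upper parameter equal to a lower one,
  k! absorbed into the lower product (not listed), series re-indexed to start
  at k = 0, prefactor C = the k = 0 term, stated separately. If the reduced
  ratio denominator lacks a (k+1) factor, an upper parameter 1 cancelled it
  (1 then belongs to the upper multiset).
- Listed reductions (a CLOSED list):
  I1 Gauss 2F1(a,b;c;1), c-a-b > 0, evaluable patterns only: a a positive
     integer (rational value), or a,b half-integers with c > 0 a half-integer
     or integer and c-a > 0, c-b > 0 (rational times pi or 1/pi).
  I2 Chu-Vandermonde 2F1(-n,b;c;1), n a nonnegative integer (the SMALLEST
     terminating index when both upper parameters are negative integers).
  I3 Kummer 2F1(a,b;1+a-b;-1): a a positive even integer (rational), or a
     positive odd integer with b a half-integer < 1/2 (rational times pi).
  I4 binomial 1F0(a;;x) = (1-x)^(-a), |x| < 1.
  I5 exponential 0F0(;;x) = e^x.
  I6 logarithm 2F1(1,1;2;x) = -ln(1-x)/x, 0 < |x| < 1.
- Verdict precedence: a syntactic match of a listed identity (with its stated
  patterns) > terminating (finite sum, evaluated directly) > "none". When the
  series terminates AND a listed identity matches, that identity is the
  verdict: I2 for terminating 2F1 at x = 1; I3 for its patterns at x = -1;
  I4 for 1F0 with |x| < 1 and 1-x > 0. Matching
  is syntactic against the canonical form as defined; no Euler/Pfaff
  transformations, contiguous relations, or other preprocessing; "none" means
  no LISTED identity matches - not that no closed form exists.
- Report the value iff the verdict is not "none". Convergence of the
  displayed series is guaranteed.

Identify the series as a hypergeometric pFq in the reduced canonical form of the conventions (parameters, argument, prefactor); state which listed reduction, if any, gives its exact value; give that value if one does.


Canonical form: C = -\frac{7}{2} times 3F2 with upper {-\frac{6}{5}, -\frac{1}{2}, -\frac{1}{6}}, lower {-\frac{1}{3}, \frac{5}{4}}, x = 1. Verdict: none. A 3F2 with upper {-\frac{6}{5}, -\frac{1}{2}, -\frac{1}{6}} fits none of I1-I6 at x = 1; the sum runs forever.

First insight: x = 1 and (1)_k (C = -7/2) is k! itself.
Consecutive-term ratio: r(k) = 1 * (k-\frac{6}{5}) (k-\frac{1}{2}) (k-\frac{1}{6}) / [(k-\frac{1}{3}) (k+\frac{5}{4}) (k+1)] ; factor over Q: parameters, x = 1, and C = -\frac{7}{2}.


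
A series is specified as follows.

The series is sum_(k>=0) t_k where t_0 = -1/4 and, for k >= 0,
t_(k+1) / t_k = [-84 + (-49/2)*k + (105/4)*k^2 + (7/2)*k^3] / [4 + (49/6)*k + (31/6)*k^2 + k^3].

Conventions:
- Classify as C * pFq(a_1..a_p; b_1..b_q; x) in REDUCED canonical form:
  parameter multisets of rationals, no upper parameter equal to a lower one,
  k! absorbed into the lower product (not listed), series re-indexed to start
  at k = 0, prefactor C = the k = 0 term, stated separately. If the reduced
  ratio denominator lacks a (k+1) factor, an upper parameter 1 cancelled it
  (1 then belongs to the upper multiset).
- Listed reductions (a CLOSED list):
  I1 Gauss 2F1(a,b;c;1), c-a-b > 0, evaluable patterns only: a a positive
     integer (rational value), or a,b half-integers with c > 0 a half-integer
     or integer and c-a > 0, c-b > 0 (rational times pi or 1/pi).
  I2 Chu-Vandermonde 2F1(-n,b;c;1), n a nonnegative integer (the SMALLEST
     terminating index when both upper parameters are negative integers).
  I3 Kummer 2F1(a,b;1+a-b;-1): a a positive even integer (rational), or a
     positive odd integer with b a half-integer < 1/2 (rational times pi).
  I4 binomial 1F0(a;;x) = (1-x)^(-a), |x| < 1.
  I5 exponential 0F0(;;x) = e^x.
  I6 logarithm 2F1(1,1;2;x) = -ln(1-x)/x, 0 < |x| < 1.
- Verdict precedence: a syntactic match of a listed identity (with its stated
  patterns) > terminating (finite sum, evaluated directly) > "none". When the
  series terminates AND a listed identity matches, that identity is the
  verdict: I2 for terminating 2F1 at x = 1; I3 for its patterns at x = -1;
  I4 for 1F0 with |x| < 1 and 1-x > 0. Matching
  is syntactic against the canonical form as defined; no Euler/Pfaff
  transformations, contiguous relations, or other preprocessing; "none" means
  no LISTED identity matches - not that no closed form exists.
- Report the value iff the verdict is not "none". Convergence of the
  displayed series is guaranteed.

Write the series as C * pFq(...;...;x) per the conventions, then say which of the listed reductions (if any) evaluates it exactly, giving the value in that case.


Structural cue: t_0 being -1/4, the ratio is unreduced: k + 3/2 divides both sides (C = -1/4, x = 7/2).
Ratio: r(k) = (7/2) * (k-2) (k+8) / [(k+8/3) (k+1)] - rational; roots negated = parameters, x = (7/2), C = -1/4.

Canonical form: C = -1/4 times 2F1 with upper {-2, 8}, lower {8/3}, x = 7/2. Verdict: terminating - upper parameter -2 makes this a finite sum (last index 2), evaluated exactly. Hence: -3089/176.


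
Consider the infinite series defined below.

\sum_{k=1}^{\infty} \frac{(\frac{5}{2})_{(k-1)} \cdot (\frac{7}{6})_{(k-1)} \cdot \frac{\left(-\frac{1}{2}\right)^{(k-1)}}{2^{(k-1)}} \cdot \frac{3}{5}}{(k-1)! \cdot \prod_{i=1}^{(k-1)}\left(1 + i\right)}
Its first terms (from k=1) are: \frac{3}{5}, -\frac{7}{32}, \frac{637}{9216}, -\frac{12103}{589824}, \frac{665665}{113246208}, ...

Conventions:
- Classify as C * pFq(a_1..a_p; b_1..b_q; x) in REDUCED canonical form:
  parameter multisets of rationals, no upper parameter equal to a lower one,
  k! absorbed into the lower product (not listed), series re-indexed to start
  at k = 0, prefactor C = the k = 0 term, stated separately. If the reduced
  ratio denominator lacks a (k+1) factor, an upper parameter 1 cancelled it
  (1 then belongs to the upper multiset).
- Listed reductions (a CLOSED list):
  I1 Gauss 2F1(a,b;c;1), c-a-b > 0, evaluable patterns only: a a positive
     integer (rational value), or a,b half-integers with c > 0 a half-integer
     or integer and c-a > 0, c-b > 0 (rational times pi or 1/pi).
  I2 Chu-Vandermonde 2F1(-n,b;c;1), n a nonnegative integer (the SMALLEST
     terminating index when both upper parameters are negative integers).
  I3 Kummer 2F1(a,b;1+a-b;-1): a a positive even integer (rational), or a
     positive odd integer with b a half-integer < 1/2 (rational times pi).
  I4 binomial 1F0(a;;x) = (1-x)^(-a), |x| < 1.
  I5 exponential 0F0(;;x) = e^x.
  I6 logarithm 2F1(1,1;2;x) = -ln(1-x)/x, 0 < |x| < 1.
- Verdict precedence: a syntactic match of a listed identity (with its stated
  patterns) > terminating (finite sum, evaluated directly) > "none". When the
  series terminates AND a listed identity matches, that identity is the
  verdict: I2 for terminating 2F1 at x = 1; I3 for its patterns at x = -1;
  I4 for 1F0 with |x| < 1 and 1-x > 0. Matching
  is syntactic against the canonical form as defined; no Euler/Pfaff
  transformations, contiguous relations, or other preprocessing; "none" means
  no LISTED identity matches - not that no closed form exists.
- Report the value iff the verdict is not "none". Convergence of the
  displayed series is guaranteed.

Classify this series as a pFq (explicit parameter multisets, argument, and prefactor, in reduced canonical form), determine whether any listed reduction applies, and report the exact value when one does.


This is \frac{3}{5} * 2F1(\frac{7}{6}, \frac{5}{2}; 2; -\frac{1}{4}) in reduced canonical form. Verdict: none. Every listed pattern misses the 2F1 form at -\frac{1}{4}, upper {\frac{7}{6}, \frac{5}{2}}.

Structural cue: with t_0 = \frac{3}{5}, the lower running product (prefactor 3/5) is a rising factorial.
Consecutive-term ratio: r(k) = -\frac{1}{4} * (k+\frac{7}{6}) (k+\frac{5}{2}) / [(k+2) (k+1)] - poly over poly, x = -\frac{1}{4} from leading terms; C = \frac{3}{5} at k = 0.


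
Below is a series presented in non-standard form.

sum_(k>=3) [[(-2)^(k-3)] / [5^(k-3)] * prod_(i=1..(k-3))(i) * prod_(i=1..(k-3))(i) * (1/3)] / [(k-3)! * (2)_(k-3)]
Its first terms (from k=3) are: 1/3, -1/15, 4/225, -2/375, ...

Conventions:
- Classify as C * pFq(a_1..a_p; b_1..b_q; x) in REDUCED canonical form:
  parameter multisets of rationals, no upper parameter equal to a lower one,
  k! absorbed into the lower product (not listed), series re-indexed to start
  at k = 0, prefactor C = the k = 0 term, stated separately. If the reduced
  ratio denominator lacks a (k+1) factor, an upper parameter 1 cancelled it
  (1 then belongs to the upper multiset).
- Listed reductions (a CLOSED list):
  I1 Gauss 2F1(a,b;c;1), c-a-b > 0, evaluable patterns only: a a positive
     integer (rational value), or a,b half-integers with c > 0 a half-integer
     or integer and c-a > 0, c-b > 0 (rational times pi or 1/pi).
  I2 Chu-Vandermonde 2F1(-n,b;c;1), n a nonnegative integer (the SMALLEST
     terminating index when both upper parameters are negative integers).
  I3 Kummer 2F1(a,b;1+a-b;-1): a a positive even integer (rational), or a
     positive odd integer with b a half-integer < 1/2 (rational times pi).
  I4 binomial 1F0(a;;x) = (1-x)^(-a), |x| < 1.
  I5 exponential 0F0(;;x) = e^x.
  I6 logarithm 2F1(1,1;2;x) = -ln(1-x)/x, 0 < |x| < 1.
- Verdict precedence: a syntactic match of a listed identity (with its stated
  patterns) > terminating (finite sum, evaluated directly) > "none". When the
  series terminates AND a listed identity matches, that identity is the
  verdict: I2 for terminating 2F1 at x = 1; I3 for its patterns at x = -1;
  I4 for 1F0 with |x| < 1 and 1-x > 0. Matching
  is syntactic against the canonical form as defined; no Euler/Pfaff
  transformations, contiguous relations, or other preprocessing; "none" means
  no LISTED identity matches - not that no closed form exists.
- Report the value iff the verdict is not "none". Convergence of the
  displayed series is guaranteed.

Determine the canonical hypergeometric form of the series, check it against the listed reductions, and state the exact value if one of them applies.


The tell: t_0 = 1/3 here, and the running product (C = 1/3, x = -2/5) telescopes to a rising factorial.
Consecutive-term ratio: r(k) = (-2/5) * (k+1) (k+1) / [(k+2) (k+1)] - rational in k. x = (-2/5); t_0 = 1/3; negate the roots.

x = -2/5 here; the reduced form reads 2F1, upper {1, 1}, lower {2}, C = 1/3. Verdict: this is the logarithmic series (I6) (the logarithm: parameters (1,1;2), x = -2/5). Value: (5/6) * ln(7/5).


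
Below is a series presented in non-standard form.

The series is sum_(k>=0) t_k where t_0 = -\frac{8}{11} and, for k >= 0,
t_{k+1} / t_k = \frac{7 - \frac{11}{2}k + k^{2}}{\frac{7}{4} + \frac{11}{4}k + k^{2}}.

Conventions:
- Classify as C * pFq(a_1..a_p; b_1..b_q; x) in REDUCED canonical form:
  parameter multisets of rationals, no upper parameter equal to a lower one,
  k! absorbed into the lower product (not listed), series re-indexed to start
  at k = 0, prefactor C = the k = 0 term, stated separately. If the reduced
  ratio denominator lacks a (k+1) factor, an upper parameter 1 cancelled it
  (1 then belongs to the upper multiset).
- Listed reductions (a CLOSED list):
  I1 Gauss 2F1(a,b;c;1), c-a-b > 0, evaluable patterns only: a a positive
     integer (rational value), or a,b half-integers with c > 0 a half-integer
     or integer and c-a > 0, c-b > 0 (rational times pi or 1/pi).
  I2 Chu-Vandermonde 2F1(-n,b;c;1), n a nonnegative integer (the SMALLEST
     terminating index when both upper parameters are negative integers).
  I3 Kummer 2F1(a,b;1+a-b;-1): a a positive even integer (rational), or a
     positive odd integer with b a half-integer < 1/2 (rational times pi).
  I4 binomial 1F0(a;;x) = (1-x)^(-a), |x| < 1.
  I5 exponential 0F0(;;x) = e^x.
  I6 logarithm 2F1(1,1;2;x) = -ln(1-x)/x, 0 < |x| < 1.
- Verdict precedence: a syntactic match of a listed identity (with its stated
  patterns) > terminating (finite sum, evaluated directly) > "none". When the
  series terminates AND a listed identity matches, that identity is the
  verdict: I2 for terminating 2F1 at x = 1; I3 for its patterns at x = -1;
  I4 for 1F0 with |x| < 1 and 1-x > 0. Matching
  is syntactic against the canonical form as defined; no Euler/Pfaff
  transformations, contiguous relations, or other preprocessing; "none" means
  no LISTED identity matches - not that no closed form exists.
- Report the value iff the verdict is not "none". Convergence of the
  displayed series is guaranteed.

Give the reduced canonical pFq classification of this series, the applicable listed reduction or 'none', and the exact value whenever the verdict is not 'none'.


Reduced: x = 1, 2F1, upper = {-\frac{7}{2}, -2}, lower = {\frac{7}{4}}, C = -\frac{8}{11}. Verdict at x = 1: Chu-Vandermonde (I2) matches (terminating 2F1 at x = 1 with n = 2, b = -7/2, c = \frac{7}{4}). Its exact value is -\frac{600}{121}.

First insight: x = 1 and factor the ratio over Q (prefactor -8/11): negated roots = parameters.
Step ratio: r(k) = 1 * (k-\frac{7}{2}) (k-2) / [(k+\frac{7}{4}) (k+1)] ; factor over Q: parameters, x = 1, and C = -\frac{8}{11}.


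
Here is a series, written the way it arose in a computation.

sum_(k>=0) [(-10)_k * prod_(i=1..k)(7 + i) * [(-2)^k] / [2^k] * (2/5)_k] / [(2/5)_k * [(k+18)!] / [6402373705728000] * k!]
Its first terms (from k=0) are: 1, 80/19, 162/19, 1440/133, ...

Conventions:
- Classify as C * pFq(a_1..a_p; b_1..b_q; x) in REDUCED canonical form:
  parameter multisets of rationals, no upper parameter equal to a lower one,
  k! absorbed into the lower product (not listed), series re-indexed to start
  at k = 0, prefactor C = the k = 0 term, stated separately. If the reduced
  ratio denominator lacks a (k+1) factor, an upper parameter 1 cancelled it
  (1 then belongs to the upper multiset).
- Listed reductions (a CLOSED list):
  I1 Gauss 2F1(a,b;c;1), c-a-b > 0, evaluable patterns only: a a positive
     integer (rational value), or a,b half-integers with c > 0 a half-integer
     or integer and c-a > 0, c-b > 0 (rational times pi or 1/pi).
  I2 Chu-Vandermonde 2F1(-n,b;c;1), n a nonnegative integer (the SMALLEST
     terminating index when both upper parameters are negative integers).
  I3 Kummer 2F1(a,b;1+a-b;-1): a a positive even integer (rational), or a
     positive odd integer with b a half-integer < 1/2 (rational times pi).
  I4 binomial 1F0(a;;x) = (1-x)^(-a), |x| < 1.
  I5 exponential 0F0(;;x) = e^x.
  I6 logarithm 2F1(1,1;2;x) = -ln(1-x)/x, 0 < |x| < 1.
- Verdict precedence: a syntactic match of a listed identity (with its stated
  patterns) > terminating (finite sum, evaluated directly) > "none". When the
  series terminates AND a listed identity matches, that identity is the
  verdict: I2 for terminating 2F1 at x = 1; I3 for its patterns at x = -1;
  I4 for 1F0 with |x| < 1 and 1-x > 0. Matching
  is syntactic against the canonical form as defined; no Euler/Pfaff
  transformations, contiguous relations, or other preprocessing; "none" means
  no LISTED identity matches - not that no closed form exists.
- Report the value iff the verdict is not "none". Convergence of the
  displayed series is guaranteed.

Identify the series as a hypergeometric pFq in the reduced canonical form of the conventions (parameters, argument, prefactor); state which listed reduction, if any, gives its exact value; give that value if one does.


With C = 1: the canonical form is 2F1(-10, 8; 19; -1). Verdict at x = -1: Kummer's theorem (I3) matches (x = -1; c = 19 equals 1+a-b for upper {-10, 8}: listed pattern). Value: 306/7.

The tell: t_0 being 1, the denominator's factorial ratio (C = 1, x = -1) is a lower Pochhammer.
Term ratio: r(k) = (-1) * (k-10) (k+8) / [(k+19) (k+1)] - rational; roots negated = parameters, x = (-1), C = 1.


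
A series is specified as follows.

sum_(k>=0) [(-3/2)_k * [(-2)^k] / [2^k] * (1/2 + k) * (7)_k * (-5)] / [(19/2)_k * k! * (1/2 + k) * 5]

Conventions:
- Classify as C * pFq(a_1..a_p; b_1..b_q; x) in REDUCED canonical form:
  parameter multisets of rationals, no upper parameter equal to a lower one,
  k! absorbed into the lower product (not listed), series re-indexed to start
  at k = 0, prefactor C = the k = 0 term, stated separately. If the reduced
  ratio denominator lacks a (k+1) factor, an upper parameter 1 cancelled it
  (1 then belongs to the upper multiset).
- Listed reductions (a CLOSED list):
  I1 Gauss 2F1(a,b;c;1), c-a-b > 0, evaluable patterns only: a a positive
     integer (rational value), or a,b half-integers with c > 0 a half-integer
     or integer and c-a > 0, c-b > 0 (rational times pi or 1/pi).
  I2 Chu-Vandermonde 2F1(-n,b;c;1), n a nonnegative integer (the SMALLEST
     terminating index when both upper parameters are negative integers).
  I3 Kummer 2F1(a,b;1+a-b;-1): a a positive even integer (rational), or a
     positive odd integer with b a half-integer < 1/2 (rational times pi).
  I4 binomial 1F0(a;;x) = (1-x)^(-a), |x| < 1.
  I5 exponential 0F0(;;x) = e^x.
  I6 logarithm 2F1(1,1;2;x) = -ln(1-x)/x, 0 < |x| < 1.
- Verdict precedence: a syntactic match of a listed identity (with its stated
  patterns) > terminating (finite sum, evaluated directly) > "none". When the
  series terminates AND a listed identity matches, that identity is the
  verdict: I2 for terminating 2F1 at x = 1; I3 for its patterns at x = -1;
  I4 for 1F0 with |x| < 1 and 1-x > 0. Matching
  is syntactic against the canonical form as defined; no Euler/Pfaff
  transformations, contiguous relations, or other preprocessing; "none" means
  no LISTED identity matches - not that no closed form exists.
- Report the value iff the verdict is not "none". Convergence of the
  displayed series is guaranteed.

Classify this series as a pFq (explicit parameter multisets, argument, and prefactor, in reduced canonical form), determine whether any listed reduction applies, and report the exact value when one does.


Canonical form: C = -1 times 2F1 with upper {-3/2, 7}, lower {19/2}, x = -1. Verdict: the Kummer evaluation I3 matches (x = -1; c = 19/2 equals 1+a-b for upper {-3/2, 7}: listed pattern). Its exact value is (-765765/1048576) * pi.

Structural cue: with t_0 = -1, the constant factors (C = -1) combine into one prefactor.
Adjacent-term ratio: r(k) = (-1) * (k-3/2) (k+7) / [(k+19/2) (k+1)] ; factor over Q: parameters, x = (-1), and C = -1.


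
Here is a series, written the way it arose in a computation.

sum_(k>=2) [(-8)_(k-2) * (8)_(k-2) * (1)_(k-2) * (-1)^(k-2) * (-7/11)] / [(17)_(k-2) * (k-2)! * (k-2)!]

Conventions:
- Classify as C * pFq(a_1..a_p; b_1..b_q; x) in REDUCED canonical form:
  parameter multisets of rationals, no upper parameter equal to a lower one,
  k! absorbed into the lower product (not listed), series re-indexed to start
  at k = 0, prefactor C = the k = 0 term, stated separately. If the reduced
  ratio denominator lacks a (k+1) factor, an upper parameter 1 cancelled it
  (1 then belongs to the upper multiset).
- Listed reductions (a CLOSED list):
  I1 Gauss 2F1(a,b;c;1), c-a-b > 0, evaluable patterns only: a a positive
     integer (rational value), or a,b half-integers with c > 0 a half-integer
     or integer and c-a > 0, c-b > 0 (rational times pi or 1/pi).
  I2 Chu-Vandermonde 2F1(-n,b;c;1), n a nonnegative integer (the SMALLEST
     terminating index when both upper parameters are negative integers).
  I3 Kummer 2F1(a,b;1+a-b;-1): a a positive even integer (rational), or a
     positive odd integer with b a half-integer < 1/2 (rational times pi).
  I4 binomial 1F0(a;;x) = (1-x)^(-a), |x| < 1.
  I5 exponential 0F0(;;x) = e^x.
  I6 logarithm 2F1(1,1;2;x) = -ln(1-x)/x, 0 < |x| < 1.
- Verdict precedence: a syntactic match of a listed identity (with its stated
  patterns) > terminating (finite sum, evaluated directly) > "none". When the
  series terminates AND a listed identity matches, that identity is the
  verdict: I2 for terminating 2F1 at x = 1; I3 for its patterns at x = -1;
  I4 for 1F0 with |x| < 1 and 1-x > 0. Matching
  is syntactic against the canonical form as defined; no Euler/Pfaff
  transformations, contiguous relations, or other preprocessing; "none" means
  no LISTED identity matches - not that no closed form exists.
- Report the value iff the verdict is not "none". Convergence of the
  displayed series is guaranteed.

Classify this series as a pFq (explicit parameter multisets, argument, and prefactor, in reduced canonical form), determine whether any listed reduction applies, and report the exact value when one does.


First insight: x = (-1) and the denominator's factorial ratio (C = -7/11, x = -1) is a lower Pochhammer.
Term ratio: r(k) = (-1) * (k-8) (k+8) / [(k+17) (k+1)] - rational; roots negated = parameters, x = (-1), C = -7/11.

Classification (C = -7/11): 2F1 with upper {-8, 8}, lower {17}, argument x = -1. Verdict (x = -1): the Kummer evaluation I3 applies (x = -1; c = 17 equals 1+a-b for upper {-8, 8}: listed pattern). Hence: -182/11.


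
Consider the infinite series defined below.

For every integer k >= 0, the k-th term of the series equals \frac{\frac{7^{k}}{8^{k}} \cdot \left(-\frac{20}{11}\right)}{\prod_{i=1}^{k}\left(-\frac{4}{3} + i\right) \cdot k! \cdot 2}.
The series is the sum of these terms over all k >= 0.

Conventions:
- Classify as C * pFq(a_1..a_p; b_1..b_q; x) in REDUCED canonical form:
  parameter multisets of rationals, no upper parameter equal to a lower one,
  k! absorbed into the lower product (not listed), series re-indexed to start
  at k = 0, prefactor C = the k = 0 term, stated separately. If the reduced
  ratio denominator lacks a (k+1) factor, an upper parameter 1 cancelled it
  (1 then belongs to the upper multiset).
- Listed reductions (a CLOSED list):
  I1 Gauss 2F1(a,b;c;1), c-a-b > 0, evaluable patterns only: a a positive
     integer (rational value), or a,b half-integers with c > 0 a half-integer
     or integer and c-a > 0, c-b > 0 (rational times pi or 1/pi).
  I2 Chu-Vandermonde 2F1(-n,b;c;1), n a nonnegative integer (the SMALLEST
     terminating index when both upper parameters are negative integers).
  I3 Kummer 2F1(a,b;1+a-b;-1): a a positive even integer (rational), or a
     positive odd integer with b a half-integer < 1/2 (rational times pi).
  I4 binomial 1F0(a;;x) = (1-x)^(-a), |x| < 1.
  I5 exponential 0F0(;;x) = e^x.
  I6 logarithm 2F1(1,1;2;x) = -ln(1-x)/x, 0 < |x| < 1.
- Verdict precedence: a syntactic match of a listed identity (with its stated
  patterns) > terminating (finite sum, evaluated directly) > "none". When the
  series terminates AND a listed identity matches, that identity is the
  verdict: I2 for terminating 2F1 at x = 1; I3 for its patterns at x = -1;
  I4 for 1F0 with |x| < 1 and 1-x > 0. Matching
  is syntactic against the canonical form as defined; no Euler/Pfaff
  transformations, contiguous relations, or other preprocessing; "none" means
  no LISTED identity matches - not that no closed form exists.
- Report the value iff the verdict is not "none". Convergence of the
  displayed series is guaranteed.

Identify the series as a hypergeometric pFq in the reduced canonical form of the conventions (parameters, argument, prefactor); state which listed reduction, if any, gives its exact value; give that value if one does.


Prefactor -\frac{10}{11}, argument \frac{7}{8}: 0F1 with upper {-} over lower {-\frac{1}{3}}. Verdict: none - this 0F1 at x = \frac{7}{8} matches no listed pattern, and upper {-} holds no stopper.

Key step: x = \frac{7}{8} and the two geometric factors (C = -10/11, x = 7/8) combine into one argument.
Consecutive-term ratio: r(k) = \frac{7}{8} * 1 / [(k-\frac{1}{3}) (k+1)] ; factor over Q: parameters, x = \frac{7}{8}, and C = -\frac{10}{11}.


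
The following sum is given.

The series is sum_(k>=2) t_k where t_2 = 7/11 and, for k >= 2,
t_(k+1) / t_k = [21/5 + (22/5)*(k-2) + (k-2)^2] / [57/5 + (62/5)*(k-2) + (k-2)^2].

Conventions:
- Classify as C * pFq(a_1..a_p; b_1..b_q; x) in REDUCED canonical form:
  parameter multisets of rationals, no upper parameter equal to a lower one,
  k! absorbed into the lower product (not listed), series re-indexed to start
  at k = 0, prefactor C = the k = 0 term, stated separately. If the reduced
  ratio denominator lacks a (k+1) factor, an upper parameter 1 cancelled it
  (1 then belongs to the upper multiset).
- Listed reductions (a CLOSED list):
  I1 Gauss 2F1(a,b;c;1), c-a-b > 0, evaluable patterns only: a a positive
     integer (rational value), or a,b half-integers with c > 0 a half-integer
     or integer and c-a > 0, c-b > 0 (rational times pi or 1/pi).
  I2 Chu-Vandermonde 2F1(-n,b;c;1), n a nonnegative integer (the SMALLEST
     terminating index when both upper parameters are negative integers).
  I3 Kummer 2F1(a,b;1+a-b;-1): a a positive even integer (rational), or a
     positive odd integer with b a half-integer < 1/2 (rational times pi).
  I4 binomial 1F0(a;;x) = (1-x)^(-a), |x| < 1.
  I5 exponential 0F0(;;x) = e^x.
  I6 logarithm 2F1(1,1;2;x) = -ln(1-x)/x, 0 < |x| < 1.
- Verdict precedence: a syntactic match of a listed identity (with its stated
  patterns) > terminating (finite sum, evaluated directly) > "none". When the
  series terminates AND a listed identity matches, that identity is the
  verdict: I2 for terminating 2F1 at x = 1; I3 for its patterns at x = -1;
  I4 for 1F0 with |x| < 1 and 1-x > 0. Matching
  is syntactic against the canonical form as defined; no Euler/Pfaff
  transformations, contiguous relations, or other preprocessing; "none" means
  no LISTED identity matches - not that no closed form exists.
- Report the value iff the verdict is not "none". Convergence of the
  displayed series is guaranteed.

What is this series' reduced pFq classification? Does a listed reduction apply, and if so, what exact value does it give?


Reduced: x = 1, 2F1, upper = {7/5, 3}, lower = {57/5}, C = 7/11. Verdict at x = 1: the Gauss summation I1 matches (x = 1: the Gamma ratio telescopes since c-a-b = 7 > 0 and a = 3 in Z>0). Its exact value is 4277/4125.

Key step: x = 1 and factor the ratio over Q (prefactor 7/11): negated roots = parameters.
Adjacent-term ratio: r(k) = 1 * (k+7/5) (k+3) / [(k+57/5) (k+1)] ; factor over Q: parameters, x = 1, and C = 7/11.


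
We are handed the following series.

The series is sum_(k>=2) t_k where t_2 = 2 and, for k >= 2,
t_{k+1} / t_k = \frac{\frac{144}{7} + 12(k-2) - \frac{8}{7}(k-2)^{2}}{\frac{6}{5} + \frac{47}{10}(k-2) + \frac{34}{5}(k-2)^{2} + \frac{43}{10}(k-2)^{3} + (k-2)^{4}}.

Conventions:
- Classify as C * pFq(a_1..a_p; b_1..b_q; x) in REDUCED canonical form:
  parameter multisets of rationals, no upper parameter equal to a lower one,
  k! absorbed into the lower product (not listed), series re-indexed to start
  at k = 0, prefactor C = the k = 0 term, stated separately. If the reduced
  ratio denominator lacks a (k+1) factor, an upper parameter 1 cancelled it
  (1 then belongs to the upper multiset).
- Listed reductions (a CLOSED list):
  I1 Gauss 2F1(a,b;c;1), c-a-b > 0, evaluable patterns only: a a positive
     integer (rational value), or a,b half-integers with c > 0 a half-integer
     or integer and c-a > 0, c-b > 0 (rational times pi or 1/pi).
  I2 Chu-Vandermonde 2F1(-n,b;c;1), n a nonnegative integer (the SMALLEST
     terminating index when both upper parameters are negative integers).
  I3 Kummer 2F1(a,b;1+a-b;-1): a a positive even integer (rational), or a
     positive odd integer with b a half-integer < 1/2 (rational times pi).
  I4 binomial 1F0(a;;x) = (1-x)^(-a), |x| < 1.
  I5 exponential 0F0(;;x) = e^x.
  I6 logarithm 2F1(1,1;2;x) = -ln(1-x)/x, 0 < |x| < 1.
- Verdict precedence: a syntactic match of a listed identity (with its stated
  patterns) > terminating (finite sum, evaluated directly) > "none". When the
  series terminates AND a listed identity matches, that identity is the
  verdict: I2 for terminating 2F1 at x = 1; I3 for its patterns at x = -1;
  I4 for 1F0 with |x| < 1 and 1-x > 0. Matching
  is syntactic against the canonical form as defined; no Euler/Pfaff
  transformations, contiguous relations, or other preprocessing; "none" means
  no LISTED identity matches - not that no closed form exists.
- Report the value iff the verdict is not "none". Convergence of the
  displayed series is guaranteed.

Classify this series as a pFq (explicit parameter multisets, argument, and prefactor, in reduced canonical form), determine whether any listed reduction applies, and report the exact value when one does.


The series (x = -\frac{8}{7}) is 1F2: upper {-12}, lower {\frac{4}{5}, 1}, prefactor 2. Verdict: terminating at k = 12: the factor (-12)_k kills every later term; summing the 13 survivors is exact. Its exact value is \frac{1969157759492663315765892614738}{15353413670041260030463174929}.

First insight: from the first term 2: the ratio is unreduced: k + 3/2 divides both sides (C = 2).
Ratio: r(k) = -\frac{8}{7} * (k-12) / [(k+\frac{4}{5}) (k+1) (k+1)] - rational; roots negated = parameters, x = -\frac{8}{7}, C = 2.
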